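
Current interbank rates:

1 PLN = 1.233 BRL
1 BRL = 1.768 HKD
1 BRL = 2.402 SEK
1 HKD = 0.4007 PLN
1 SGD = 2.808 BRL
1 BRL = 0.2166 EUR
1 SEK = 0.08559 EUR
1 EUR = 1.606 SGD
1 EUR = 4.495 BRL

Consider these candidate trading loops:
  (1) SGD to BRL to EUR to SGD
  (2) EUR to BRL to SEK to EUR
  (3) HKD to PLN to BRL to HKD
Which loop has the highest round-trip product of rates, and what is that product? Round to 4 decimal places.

(1) 2.808 × 0.2166 × 1.606 = 0.97679
(2) 4.495 × 2.402 × 0.08559 = 0.92411
(3) 0.4007 × 1.233 × 1.768 = 0.87350
Highest is cycle (1) at 0.9768 (≤1, no arbitrage).

0.9768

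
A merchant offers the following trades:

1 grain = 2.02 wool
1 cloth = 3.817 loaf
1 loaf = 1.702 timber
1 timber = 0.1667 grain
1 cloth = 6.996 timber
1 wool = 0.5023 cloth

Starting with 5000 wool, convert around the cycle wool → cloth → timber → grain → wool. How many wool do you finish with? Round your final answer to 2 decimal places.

5916.57

5000 wool × 0.5023 = 2511.5 cloth
2511.5 cloth × 6.996 = 17570.454 timber
17570.454 timber × 0.1667 = 2928.9946818 grain
2928.9946818 grain × 2.02 = 5916.569257236 wool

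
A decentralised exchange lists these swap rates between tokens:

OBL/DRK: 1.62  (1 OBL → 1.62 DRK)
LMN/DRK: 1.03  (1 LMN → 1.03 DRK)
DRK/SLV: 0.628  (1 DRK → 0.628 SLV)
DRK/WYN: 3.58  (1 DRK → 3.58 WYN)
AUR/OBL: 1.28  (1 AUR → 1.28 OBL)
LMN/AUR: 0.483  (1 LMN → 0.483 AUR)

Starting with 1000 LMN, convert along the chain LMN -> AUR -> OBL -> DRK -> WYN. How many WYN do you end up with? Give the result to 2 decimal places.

3585.54

1000 LMN × 0.483 = 483 AUR
483 AUR × 1.28 = 618.24 OBL
618.24 OBL × 1.62 = 1001.5488 DRK
1001.5488 DRK × 3.58 = 3585.544704 WYN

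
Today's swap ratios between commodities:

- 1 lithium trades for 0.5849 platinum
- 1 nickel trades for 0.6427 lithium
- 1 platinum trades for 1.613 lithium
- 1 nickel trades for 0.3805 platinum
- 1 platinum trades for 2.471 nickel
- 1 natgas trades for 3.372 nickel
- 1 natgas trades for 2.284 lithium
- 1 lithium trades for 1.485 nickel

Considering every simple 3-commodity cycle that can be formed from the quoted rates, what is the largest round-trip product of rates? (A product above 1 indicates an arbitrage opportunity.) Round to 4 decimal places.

0.9289

nickel→lithium→platinum→nickel: 0.6427 × 0.5849 × 2.471 = 0.92889
nickel→platinum→lithium→nickel: 0.3805 × 1.613 × 1.485 = 0.91141
Maximum is nickel→lithium→platinum→nickel at 0.9289; no arbitrage — every cycle loses value.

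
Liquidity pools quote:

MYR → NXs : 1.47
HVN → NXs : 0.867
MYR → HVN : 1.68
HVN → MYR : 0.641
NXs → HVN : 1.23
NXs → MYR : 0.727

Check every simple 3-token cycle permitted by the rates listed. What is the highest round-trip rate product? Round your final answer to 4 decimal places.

1.1590

HVN→MYR→NXs→HVN: 0.641 × 1.47 × 1.23 = 1.15899
HVN→NXs→MYR→HVN: 0.867 × 0.727 × 1.68 = 1.05892
Maximum is HVN→MYR→NXs→HVN at 1.1590; arbitrage exists.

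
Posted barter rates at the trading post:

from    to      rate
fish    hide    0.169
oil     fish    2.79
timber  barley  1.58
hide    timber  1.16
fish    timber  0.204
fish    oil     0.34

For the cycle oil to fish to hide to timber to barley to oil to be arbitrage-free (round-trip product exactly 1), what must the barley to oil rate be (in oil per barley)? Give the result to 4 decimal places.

Known legs of the cycle: 2.79 × 0.169 × 1.16 × 1.58 = 0.864183528
For no arbitrage the full-cycle product must be 1, so the missing rate is 1 / 0.864183528 ≈ 1.157162.

1.1572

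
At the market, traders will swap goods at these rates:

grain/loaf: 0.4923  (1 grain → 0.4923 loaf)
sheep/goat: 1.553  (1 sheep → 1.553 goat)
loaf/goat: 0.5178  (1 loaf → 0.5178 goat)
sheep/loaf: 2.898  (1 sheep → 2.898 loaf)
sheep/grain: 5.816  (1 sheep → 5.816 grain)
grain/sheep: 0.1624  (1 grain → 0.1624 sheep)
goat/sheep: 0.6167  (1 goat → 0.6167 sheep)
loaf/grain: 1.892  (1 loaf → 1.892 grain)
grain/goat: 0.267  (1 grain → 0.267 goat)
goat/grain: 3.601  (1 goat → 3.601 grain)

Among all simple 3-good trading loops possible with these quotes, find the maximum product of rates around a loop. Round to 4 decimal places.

0.9577

goat→sheep→grain→goat: 0.6167 × 5.816 × 0.267 = 0.95766
loaf→goat→sheep→loaf: 0.5178 × 0.6167 × 2.898 = 0.92541
loaf→goat→grain→loaf: 0.5178 × 3.601 × 0.4923 = 0.91794
goat→grain→sheep→goat: 3.601 × 0.1624 × 1.553 = 0.90820
loaf→grain→sheep→loaf: 1.892 × 0.1624 × 2.898 = 0.89044
Maximum is goat→sheep→grain→goat at 0.9577; no arbitrage — every cycle loses value.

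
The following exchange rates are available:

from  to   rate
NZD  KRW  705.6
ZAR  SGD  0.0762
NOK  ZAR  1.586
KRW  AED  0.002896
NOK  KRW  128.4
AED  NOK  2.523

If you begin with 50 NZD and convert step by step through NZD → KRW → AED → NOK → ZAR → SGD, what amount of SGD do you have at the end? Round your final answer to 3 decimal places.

50 NZD × 705.6 = 35280 KRW
35280 KRW × 0.002896 = 102.17088 AED
102.17088 AED × 2.523 = 257.77713024 NOK
257.77713024 NOK × 1.586 = 408.83452856064 ZAR
408.83452856064 ZAR × 0.0762 = 31.153191076320768 SGD

31.153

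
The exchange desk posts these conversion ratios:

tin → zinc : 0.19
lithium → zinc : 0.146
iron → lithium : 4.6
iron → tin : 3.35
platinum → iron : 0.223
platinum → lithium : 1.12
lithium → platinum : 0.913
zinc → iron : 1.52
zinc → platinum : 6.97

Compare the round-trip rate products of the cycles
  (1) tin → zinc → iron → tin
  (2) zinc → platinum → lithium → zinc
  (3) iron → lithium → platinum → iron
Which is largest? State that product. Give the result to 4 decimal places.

1.1397

(1) 0.19 × 1.52 × 3.35 = 0.96748
(2) 6.97 × 1.12 × 0.146 = 1.13973
(3) 4.6 × 0.913 × 0.223 = 0.93656
Highest is cycle (2) at 1.1397 (>1, arbitrage).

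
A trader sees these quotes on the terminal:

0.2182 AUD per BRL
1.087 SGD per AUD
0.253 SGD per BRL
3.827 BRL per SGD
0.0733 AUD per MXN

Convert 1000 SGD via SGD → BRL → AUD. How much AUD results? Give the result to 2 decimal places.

835.05

1000 SGD × 3.827 = 3827 BRL
3827 BRL × 0.2182 = 835.0514 AUD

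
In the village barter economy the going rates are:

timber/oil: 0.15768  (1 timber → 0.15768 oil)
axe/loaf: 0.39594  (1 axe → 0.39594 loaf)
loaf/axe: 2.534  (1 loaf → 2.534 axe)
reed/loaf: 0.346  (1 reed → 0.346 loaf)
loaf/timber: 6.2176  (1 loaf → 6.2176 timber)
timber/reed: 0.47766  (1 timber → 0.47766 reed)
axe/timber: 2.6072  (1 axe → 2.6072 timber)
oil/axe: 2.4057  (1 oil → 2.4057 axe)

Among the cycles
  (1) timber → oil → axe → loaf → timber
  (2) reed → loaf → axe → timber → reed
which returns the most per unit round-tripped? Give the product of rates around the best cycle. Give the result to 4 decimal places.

(1) 0.15768 × 2.4057 × 0.39594 × 6.2176 = 0.93384
(2) 0.346 × 2.534 × 2.6072 × 0.47766 = 1.09188
Highest is cycle (2) at 1.0919 (>1, arbitrage).

1.0919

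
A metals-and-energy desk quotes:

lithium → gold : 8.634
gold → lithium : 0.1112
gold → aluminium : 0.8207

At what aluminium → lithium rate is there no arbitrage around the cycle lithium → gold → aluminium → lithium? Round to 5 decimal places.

0.14112

Known legs of the cycle: 8.634 × 0.8207 = 7.0859238
For no arbitrage the full-cycle product must be 1, so the missing rate is 1 / 7.0859238 ≈ 0.1411249.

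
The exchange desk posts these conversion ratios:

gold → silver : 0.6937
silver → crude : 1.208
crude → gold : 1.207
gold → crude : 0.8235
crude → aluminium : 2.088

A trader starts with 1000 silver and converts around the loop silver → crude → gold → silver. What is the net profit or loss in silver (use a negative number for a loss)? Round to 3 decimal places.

11.453

1000 silver × 1.208 = 1208 crude
1208 crude × 1.207 = 1458.056 gold
1458.056 gold × 0.6937 = 1011.4534472 silver
Net change: 1011.4534472 − 1000 = 11.4534472 silver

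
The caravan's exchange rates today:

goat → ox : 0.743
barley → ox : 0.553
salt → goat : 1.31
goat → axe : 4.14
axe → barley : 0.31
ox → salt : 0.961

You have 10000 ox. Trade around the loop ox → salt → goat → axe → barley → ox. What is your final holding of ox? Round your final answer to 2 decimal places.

10000 ox × 0.961 = 9610 salt
9610 salt × 1.31 = 12589.1 goat
12589.1 goat × 4.14 = 52118.874 axe
52118.874 axe × 0.31 = 16156.85094 barley
16156.85094 barley × 0.553 = 8934.73856982 ox

8934.74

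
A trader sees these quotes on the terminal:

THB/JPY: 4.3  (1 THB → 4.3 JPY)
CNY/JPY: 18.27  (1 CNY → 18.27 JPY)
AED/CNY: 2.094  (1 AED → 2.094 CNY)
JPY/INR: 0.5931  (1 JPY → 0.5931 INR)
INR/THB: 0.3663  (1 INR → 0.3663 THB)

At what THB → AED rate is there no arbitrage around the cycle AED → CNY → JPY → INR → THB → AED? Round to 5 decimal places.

Known legs of the cycle: 2.094 × 18.27 × 0.5931 × 0.3663 = 8.3115125961714
For no arbitrage the full-cycle product must be 1, so the missing rate is 1 / 8.3115125961714 ≈ 0.1203150.

0.12032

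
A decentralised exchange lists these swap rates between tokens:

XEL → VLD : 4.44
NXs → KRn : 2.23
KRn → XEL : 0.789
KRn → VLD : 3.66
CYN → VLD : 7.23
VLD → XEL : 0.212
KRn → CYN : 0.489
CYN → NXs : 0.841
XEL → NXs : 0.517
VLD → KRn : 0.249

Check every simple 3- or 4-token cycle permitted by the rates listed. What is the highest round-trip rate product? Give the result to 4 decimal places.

NXs→KRn→CYN→NXs: 2.23 × 0.489 × 0.841 = 0.91709
XEL→NXs→KRn→XEL: 0.517 × 2.23 × 0.789 = 0.90965
XEL→NXs→KRn→VLD→XEL: 0.517 × 2.23 × 3.66 × 0.212 = 0.89457
CYN→VLD→KRn→CYN: 7.23 × 0.249 × 0.489 = 0.88033
XEL→VLD→KRn→XEL: 4.44 × 0.249 × 0.789 = 0.87229
Maximum is NXs→KRn→CYN→NXs at 0.9171; no arbitrage — every cycle loses value.

0.9171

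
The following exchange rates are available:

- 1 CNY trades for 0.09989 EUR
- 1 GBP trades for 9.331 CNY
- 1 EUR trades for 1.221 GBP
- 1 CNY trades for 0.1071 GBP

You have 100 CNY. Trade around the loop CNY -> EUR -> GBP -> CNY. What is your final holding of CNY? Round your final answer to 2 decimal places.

113.81

100 CNY × 0.09989 = 9.989 EUR
9.989 EUR × 1.221 = 12.196569 GBP
12.196569 GBP × 9.331 = 113.806185339 CNY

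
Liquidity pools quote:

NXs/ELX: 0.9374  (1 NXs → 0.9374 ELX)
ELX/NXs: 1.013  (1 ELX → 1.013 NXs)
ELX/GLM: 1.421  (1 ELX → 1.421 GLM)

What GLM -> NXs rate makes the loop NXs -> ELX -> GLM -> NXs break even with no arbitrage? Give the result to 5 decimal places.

Known legs of the cycle: 0.9374 × 1.421 = 1.3320454
For no arbitrage the full-cycle product must be 1, so the missing rate is 1 / 1.3320454 ≈ 0.7507252.

0.75073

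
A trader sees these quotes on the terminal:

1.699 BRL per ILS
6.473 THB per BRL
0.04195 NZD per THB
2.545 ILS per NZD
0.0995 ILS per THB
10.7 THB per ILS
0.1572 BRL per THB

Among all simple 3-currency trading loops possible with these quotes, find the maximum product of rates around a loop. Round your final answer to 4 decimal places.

THB→NZD→ILS→THB: 0.04195 × 2.545 × 10.7 = 1.14236
THB→ILS→BRL→THB: 0.0995 × 1.699 × 6.473 = 1.09426
Maximum is THB→NZD→ILS→THB at 1.1424; arbitrage exists.

1.1424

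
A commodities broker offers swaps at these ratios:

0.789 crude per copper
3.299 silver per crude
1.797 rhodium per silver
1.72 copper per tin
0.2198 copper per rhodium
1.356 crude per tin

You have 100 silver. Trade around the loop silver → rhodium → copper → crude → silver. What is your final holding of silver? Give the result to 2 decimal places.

102.81

100 silver × 1.797 = 179.7 rhodium
179.7 rhodium × 0.2198 = 39.49806 copper
39.49806 copper × 0.789 = 31.16396934 crude
31.16396934 crude × 3.299 = 102.80993485266 silver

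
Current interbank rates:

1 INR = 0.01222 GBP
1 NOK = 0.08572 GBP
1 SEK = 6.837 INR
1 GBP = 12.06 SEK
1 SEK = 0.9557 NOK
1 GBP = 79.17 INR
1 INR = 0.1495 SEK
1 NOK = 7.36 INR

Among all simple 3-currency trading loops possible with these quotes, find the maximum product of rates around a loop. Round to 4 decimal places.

NOK→INR→SEK→NOK: 7.36 × 0.1495 × 0.9557 = 1.05158
INR→GBP→SEK→INR: 0.01222 × 12.06 × 6.837 = 1.00759
NOK→GBP→SEK→NOK: 0.08572 × 12.06 × 0.9557 = 0.98799
Maximum is NOK→INR→SEK→NOK at 1.0516; arbitrage exists.

1.0516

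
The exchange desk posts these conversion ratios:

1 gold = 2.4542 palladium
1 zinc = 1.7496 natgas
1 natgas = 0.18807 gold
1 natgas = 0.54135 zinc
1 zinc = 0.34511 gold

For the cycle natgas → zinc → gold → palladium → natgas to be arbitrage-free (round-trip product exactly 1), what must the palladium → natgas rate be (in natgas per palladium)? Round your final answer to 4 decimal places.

Known legs of the cycle: 0.54135 × 0.34511 × 2.4542 = 0.4585066475787
For no arbitrage the full-cycle product must be 1, so the missing rate is 1 / 0.4585066475787 ≈ 2.180993.

2.1810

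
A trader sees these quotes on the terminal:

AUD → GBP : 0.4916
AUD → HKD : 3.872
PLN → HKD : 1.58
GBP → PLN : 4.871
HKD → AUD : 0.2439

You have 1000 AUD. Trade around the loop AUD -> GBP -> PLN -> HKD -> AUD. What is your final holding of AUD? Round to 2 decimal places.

1000 AUD × 0.4916 = 491.6 GBP
491.6 GBP × 4.871 = 2394.5836 PLN
2394.5836 PLN × 1.58 = 3783.442088 HKD
3783.442088 HKD × 0.2439 = 922.7815252632 AUD

922.78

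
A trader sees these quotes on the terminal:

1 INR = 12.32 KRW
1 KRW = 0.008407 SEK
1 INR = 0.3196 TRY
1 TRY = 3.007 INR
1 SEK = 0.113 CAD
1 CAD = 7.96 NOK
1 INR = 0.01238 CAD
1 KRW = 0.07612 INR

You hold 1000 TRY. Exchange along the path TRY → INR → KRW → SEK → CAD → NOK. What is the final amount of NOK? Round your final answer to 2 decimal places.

1000 TRY × 3.007 = 3007 INR
3007 INR × 12.32 = 37046.24 KRW
37046.24 KRW × 0.008407 = 311.44773968 SEK
311.44773968 SEK × 0.113 = 35.19359458384 CAD
35.19359458384 CAD × 7.96 = 280.1410128873664 NOK

280.14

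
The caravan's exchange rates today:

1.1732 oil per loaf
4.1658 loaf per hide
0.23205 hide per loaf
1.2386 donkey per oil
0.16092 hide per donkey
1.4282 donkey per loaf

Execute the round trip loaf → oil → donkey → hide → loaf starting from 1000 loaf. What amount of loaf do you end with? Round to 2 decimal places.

1000 loaf × 1.1732 = 1173.2 oil
1173.2 oil × 1.2386 = 1453.12552 donkey
1453.12552 donkey × 0.16092 = 233.8369586784 hide
233.8369586784 hide × 4.1658 = 974.11800246247872 loaf

974.12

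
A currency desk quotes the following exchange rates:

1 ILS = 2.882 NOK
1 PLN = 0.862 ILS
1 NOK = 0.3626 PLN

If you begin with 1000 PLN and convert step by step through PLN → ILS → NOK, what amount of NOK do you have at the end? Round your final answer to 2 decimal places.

1000 PLN × 0.862 = 862 ILS
862 ILS × 2.882 = 2484.284 NOK

2484.28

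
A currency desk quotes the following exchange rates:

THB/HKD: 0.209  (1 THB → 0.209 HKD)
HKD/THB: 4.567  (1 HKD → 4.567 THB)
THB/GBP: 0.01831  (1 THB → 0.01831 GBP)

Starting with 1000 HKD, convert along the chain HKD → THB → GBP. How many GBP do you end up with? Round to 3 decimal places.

83.622

1000 HKD × 4.567 = 4567 THB
4567 THB × 0.01831 = 83.62177 GBP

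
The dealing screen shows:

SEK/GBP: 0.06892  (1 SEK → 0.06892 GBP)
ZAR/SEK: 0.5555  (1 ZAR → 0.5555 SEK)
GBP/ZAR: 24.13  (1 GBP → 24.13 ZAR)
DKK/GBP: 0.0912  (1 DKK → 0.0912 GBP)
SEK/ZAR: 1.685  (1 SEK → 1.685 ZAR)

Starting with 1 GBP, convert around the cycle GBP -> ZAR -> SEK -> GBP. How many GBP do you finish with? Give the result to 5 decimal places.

0.92382

1 GBP × 24.13 = 24.13 ZAR
24.13 ZAR × 0.5555 = 13.404215 SEK
13.404215 SEK × 0.06892 = 0.9238184978 GBP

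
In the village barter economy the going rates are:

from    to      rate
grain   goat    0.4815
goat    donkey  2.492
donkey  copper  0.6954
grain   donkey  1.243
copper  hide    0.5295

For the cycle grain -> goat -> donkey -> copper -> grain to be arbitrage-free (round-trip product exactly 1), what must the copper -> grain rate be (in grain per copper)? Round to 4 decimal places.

Known legs of the cycle: 0.4815 × 2.492 × 0.6954 = 0.8344090692
For no arbitrage the full-cycle product must be 1, so the missing rate is 1 / 0.8344090692 ≈ 1.198453.

1.1985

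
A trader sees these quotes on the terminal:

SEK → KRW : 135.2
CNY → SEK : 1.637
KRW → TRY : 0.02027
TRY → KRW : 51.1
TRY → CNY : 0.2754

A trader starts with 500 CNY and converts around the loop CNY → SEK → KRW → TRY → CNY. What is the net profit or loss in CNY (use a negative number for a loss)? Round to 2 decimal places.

117.75

500 CNY × 1.637 = 818.5 SEK
818.5 SEK × 135.2 = 110661.2 KRW
110661.2 KRW × 0.02027 = 2243.102524 TRY
2243.102524 TRY × 0.2754 = 617.7504351096 CNY
Net change: 617.7504351096 − 500 = 117.7504351096 CNY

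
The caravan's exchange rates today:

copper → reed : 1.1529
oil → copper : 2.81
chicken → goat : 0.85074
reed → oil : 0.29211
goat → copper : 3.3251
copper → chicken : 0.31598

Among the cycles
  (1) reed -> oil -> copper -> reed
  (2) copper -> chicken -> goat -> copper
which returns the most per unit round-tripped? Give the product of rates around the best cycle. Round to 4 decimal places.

(1) 0.29211 × 2.81 × 1.1529 = 0.94633
(2) 0.31598 × 0.85074 × 3.3251 = 0.89384
Highest is cycle (1) at 0.9463 (≤1, no arbitrage).

0.9463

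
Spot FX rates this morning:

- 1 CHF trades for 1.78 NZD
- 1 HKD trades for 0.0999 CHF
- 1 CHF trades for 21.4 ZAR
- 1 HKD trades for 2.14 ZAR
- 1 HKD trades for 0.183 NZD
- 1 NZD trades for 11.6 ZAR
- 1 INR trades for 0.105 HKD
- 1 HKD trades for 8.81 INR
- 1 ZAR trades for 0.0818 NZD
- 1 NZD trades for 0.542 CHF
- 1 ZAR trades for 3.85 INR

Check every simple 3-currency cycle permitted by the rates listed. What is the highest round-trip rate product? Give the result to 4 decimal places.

ZAR→NZD→CHF→ZAR: 0.0818 × 0.542 × 21.4 = 0.94878
ZAR→INR→HKD→ZAR: 3.85 × 0.105 × 2.14 = 0.86510
Maximum is ZAR→NZD→CHF→ZAR at 0.9488; no arbitrage — every cycle loses value.

0.9488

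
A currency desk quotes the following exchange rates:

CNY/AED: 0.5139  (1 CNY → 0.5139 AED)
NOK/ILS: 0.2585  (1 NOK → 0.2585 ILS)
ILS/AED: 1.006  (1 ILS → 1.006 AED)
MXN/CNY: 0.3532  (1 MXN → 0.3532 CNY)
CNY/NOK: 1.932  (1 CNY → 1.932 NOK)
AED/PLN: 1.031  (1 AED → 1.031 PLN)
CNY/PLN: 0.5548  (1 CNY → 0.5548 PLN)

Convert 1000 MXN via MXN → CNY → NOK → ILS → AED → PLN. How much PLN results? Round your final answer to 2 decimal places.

1000 MXN × 0.3532 = 353.2 CNY
353.2 CNY × 1.932 = 682.3824 NOK
682.3824 NOK × 0.2585 = 176.3958504 ILS
176.3958504 ILS × 1.006 = 177.4542255024 AED
177.4542255024 AED × 1.031 = 182.9553064929744 PLN

182.96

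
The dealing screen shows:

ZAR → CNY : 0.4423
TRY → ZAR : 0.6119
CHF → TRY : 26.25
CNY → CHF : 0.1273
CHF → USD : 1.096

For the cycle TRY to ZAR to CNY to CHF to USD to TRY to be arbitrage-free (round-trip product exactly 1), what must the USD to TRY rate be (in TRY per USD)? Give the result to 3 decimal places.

26.483

Known legs of the cycle: 0.6119 × 0.4423 × 0.1273 × 1.096 = 0.037760379497096
For no arbitrage the full-cycle product must be 1, so the missing rate is 1 / 0.037760379497096 ≈ 26.48278.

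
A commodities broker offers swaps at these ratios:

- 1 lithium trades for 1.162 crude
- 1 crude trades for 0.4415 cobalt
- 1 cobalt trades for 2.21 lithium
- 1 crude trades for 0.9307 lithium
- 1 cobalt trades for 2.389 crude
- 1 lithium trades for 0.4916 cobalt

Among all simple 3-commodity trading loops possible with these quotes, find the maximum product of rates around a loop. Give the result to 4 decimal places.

1.1338

cobalt→lithium→crude→cobalt: 2.21 × 1.162 × 0.4415 = 1.13378
cobalt→crude→lithium→cobalt: 2.389 × 0.9307 × 0.4916 = 1.09304
Maximum is cobalt→lithium→crude→cobalt at 1.1338; arbitrage exists.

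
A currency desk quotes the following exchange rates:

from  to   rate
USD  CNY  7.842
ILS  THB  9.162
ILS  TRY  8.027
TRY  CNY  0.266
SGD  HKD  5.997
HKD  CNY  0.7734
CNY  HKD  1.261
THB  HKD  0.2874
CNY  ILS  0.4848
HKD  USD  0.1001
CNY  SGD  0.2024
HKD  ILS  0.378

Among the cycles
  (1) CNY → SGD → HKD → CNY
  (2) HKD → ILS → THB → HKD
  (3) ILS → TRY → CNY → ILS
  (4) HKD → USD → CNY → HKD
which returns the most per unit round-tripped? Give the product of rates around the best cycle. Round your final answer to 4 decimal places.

1.0351

(1) 0.2024 × 5.997 × 0.7734 = 0.93875
(2) 0.378 × 9.162 × 0.2874 = 0.99533
(3) 8.027 × 0.266 × 0.4848 = 1.03514
(4) 0.1001 × 7.842 × 1.261 = 0.98987
Highest is cycle (3) at 1.0351 (>1, arbitrage).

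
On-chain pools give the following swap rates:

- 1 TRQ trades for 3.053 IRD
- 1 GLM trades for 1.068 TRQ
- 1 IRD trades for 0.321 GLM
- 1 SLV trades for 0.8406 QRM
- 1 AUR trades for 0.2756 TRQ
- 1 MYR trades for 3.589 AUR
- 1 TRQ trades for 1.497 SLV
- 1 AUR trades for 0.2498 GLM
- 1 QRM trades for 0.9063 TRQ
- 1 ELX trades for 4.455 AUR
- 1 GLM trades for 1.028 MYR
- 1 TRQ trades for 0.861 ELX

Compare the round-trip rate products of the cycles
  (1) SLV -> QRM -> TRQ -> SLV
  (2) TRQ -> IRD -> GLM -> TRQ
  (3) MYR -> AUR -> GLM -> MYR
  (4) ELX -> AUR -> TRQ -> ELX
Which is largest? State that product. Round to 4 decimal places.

1.1405

(1) 0.8406 × 0.9063 × 1.497 = 1.14047
(2) 3.053 × 0.321 × 1.068 = 1.04665
(3) 3.589 × 0.2498 × 1.028 = 0.92164
(4) 4.455 × 0.2756 × 0.861 = 1.05713
Highest is cycle (1) at 1.1405 (>1, arbitrage).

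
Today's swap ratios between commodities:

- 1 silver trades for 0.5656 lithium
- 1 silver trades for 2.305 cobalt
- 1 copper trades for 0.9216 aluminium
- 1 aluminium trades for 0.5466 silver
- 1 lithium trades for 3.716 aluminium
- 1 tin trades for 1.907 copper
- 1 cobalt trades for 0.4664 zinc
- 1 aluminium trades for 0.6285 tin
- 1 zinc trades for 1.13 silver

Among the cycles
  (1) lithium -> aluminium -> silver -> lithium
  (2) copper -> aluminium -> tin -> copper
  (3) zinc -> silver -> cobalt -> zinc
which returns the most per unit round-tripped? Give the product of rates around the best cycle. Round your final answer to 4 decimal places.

1.2148

(1) 3.716 × 0.5466 × 0.5656 = 1.14883
(2) 0.9216 × 0.6285 × 1.907 = 1.10458
(3) 1.13 × 2.305 × 0.4664 = 1.21481
Highest is cycle (3) at 1.2148 (>1, arbitrage).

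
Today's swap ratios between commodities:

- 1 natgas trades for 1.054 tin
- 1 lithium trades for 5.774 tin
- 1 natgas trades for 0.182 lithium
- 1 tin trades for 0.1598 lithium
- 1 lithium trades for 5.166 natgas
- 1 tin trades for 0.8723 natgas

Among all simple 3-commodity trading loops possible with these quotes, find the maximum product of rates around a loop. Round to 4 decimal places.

lithium→tin→natgas→lithium: 5.774 × 0.8723 × 0.182 = 0.91667
lithium→natgas→tin→lithium: 5.166 × 1.054 × 0.1598 = 0.87011
Maximum is lithium→tin→natgas→lithium at 0.9167; no arbitrage — every cycle loses value.

0.9167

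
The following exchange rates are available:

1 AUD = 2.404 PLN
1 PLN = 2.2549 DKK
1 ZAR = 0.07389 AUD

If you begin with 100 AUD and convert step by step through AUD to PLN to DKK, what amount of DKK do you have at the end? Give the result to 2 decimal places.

542.08

100 AUD × 2.404 = 240.4 PLN
240.4 PLN × 2.2549 = 542.07796 DKK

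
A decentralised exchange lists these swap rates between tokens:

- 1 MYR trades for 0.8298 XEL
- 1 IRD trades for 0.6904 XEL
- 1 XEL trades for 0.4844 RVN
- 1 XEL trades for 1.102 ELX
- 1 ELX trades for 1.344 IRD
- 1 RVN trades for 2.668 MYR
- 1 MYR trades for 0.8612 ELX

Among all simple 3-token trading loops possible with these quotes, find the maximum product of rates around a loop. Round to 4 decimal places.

1.0724

XEL→RVN→MYR→XEL: 0.4844 × 2.668 × 0.8298 = 1.07242
ELX→IRD→XEL→ELX: 1.344 × 0.6904 × 1.102 = 1.02254
Maximum is XEL→RVN→MYR→XEL at 1.0724; arbitrage exists.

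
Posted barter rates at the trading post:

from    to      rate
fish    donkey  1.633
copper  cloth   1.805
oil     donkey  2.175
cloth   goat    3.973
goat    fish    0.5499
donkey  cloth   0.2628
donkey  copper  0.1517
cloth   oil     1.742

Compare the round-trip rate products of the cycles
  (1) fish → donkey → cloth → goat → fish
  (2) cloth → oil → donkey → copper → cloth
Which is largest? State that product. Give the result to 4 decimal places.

1.0375

(1) 1.633 × 0.2628 × 3.973 × 0.5499 = 0.93759
(2) 1.742 × 2.175 × 0.1517 × 1.805 = 1.03746
Highest is cycle (2) at 1.0375 (>1, arbitrage).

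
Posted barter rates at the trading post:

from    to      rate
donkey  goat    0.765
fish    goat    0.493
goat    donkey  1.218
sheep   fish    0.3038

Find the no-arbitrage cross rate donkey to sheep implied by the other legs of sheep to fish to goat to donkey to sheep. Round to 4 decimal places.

Known legs of the cycle: 0.3038 × 0.493 × 1.218 = 0.1824240012
For no arbitrage the full-cycle product must be 1, so the missing rate is 1 / 0.1824240012 ≈ 5.481735.

5.4817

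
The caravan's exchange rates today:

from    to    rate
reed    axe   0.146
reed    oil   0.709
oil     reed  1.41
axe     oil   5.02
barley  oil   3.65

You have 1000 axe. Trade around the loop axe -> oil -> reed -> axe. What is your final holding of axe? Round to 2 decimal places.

1033.42

1000 axe × 5.02 = 5020 oil
5020 oil × 1.41 = 7078.2 reed
7078.2 reed × 0.146 = 1033.4172 axe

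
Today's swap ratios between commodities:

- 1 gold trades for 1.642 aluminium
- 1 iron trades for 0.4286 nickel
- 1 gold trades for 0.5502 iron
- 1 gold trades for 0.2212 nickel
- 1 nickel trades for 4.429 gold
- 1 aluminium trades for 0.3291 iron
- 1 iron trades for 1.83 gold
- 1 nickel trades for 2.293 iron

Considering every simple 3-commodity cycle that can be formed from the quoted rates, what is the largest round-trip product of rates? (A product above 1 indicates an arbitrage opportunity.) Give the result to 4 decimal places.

1.0444

nickel→gold→iron→nickel: 4.429 × 0.5502 × 0.4286 = 1.04443
aluminium→iron→gold→aluminium: 0.3291 × 1.83 × 1.642 = 0.98890
nickel→iron→gold→nickel: 2.293 × 1.83 × 0.2212 = 0.92820
Maximum is nickel→gold→iron→nickel at 1.0444; arbitrage exists.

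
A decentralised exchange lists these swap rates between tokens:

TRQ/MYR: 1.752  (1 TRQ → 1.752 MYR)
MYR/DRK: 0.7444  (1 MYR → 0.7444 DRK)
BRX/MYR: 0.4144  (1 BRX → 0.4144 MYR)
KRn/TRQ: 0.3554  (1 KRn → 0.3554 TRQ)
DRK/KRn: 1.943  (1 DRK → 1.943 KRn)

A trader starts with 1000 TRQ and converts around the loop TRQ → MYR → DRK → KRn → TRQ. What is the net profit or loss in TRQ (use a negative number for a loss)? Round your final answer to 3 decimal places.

-99.403

1000 TRQ × 1.752 = 1752 MYR
1752 MYR × 0.7444 = 1304.1888 DRK
1304.1888 DRK × 1.943 = 2534.0388384 KRn
2534.0388384 KRn × 0.3554 = 900.59740316736 TRQ
Net change: 900.59740316736 − 1000 = -99.40259683264 TRQ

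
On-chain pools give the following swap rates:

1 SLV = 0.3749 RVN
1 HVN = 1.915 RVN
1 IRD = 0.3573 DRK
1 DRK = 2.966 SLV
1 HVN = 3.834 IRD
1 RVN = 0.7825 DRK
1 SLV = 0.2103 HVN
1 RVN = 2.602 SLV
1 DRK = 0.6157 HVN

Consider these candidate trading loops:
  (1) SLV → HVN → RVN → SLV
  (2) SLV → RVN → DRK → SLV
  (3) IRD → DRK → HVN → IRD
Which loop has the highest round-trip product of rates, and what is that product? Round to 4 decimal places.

(1) 0.2103 × 1.915 × 2.602 = 1.04789
(2) 0.3749 × 0.7825 × 2.966 = 0.87010
(3) 0.3573 × 0.6157 × 3.834 = 0.84344
Highest is cycle (1) at 1.0479 (>1, arbitrage).

1.0479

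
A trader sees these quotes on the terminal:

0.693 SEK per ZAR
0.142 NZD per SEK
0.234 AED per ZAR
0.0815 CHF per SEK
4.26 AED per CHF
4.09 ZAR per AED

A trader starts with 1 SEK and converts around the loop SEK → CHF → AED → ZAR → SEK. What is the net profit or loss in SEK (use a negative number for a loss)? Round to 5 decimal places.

1 SEK × 0.0815 = 0.0815 CHF
0.0815 CHF × 4.26 = 0.34719 AED
0.34719 AED × 4.09 = 1.4200071 ZAR
1.4200071 ZAR × 0.693 = 0.9840649203 SEK
Net change: 0.9840649203 − 1 = -0.0159350797 SEK

-0.01594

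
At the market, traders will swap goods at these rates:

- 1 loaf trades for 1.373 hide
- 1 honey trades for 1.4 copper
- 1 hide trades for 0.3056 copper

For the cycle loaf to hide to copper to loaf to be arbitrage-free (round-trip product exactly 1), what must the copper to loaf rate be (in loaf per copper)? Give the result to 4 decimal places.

Known legs of the cycle: 1.373 × 0.3056 = 0.4195888
For no arbitrage the full-cycle product must be 1, so the missing rate is 1 / 0.4195888 ≈ 2.383286.

2.3833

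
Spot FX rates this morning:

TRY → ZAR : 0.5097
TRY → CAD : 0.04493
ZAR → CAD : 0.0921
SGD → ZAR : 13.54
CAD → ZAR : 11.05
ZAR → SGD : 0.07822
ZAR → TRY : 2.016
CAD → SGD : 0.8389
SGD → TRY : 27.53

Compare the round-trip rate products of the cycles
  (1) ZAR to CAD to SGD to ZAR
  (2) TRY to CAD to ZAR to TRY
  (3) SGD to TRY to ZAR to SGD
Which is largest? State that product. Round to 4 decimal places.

(1) 0.0921 × 0.8389 × 13.54 = 1.04614
(2) 0.04493 × 11.05 × 2.016 = 1.00090
(3) 27.53 × 0.5097 × 0.07822 = 1.09759
Highest is cycle (3) at 1.0976 (>1, arbitrage).

1.0976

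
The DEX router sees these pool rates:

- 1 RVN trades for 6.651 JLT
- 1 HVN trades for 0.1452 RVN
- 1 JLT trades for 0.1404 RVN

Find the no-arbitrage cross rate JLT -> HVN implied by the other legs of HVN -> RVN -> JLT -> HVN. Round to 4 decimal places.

Known legs of the cycle: 0.1452 × 6.651 = 0.9657252
For no arbitrage the full-cycle product must be 1, so the missing rate is 1 / 0.9657252 ≈ 1.035491.

1.0355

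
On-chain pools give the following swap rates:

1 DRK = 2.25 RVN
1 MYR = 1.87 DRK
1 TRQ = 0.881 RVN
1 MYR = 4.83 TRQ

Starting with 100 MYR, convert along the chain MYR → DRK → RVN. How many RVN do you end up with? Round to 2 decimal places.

100 MYR × 1.87 = 187 DRK
187 DRK × 2.25 = 420.75 RVN

420.75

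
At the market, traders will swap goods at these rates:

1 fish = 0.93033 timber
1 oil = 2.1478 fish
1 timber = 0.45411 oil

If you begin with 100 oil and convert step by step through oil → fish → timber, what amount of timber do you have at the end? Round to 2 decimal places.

100 oil × 2.1478 = 214.78 fish
214.78 fish × 0.93033 = 199.8162774 timber

199.82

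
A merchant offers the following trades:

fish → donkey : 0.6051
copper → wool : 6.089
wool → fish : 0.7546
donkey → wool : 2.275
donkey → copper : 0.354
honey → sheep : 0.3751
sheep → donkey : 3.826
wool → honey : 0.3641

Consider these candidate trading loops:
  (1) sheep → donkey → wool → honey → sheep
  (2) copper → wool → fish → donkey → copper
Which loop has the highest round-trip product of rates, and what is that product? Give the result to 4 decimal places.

1.1888

(1) 3.826 × 2.275 × 0.3641 × 0.3751 = 1.18876
(2) 6.089 × 0.7546 × 0.6051 × 0.354 = 0.98422
Highest is cycle (1) at 1.1888 (>1, arbitrage).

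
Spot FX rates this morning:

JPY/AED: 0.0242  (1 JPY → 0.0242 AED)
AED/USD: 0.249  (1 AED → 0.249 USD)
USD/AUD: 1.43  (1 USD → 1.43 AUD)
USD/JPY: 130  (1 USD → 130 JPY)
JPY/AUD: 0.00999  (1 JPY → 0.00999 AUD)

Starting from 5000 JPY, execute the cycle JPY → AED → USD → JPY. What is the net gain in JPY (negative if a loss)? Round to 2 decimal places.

-1083.23

5000 JPY × 0.0242 = 121 AED
121 AED × 0.249 = 30.129 USD
30.129 USD × 130 = 3916.77 JPY
Net change: 3916.77 − 5000 = -1083.23 JPY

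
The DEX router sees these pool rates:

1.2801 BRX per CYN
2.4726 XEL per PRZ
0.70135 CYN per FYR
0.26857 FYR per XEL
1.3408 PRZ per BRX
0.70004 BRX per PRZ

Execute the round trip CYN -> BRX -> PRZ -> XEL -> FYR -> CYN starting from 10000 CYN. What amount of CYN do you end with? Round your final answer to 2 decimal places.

7993.81

10000 CYN × 1.2801 = 12801 BRX
12801 BRX × 1.3408 = 17163.5808 PRZ
17163.5808 PRZ × 2.4726 = 42438.66988608 XEL
42438.66988608 XEL × 0.26857 = 11397.7535713045056 FYR
11397.7535713045056 FYR × 0.70135 = 7993.81446723441500256 CYN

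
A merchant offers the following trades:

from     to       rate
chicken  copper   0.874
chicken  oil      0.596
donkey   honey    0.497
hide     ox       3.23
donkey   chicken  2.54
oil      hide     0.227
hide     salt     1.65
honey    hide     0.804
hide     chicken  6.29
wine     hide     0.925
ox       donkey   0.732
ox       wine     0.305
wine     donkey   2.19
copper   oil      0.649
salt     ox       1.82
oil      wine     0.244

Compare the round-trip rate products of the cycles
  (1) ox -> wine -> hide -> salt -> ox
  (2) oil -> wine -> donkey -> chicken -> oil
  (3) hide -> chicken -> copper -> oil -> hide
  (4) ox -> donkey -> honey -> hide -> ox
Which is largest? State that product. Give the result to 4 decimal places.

0.9448

(1) 0.305 × 0.925 × 1.65 × 1.82 = 0.84722
(2) 0.244 × 2.19 × 2.54 × 0.596 = 0.80894
(3) 6.29 × 0.874 × 0.649 × 0.227 = 0.80990
(4) 0.732 × 0.497 × 0.804 × 3.23 = 0.94477
Highest is cycle (4) at 0.9448 (≤1, no arbitrage).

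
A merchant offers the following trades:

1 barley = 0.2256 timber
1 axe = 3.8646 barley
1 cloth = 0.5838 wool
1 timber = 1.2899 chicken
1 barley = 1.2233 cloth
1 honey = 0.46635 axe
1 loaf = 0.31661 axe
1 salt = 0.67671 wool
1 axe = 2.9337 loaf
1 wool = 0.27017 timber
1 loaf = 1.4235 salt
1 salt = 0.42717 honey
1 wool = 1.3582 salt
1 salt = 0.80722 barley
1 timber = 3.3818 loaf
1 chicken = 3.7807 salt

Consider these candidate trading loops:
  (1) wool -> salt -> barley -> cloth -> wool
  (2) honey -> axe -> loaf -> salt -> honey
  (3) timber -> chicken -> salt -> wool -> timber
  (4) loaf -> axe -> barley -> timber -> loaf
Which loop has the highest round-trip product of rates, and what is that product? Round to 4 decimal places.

(1) 1.3582 × 0.80722 × 1.2233 × 0.5838 = 0.78298
(2) 0.46635 × 2.9337 × 1.4235 × 0.42717 = 0.83193
(3) 1.2899 × 3.7807 × 0.67671 × 0.27017 = 0.89160
(4) 0.31661 × 3.8646 × 0.2256 × 3.3818 = 0.93350
Highest is cycle (4) at 0.9335 (≤1, no arbitrage).

0.9335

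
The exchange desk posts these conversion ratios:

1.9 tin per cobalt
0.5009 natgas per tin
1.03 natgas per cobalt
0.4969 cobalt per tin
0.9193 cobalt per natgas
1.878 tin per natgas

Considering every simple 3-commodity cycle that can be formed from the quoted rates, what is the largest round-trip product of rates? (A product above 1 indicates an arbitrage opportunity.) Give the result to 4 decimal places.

tin→cobalt→natgas→tin: 0.4969 × 1.03 × 1.878 = 0.96117
tin→natgas→cobalt→tin: 0.5009 × 0.9193 × 1.9 = 0.87491
Maximum is tin→cobalt→natgas→tin at 0.9612; no arbitrage — every cycle loses value.

0.9612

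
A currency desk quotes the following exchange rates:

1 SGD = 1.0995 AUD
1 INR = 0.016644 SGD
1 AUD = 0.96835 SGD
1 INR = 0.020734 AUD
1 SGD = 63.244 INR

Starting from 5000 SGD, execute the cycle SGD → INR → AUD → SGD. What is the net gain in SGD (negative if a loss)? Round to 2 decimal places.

5000 SGD × 63.244 = 316220 INR
316220 INR × 0.020734 = 6556.50548 AUD
6556.50548 AUD × 0.96835 = 6348.992081558 SGD
Net change: 6348.992081558 − 5000 = 1348.992081558 SGD

1348.99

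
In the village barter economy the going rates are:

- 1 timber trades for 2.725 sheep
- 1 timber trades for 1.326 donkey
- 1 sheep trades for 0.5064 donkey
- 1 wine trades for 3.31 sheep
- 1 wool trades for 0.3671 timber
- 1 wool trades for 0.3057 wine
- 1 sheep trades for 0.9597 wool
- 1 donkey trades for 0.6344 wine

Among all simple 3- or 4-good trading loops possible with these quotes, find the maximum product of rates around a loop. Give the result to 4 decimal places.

sheep→donkey→wine→sheep: 0.5064 × 0.6344 × 3.31 = 1.06337
sheep→wool→wine→sheep: 0.9597 × 0.3057 × 3.31 = 0.97109
sheep→wool→timber→sheep: 0.9597 × 0.3671 × 2.725 = 0.96003
Maximum is sheep→donkey→wine→sheep at 1.0634; arbitrage exists.

1.0634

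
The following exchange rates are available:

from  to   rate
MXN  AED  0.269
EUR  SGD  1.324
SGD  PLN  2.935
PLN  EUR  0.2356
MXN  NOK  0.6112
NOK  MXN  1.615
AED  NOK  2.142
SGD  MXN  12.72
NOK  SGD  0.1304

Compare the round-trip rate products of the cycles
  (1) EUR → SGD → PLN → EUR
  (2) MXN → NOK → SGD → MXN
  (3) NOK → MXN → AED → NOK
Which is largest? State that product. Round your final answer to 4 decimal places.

(1) 1.324 × 2.935 × 0.2356 = 0.91553
(2) 0.6112 × 0.1304 × 12.72 = 1.01379
(3) 1.615 × 0.269 × 2.142 = 0.93056
Highest is cycle (2) at 1.0138 (>1, arbitrage).

1.0138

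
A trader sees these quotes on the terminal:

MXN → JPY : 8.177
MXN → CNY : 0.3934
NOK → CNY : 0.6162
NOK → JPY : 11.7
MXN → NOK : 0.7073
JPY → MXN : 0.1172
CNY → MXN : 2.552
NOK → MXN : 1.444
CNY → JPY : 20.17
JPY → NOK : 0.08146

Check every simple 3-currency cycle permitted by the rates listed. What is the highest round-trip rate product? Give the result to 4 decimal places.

1.1123

CNY→MXN→NOK→CNY: 2.552 × 0.7073 × 0.6162 = 1.11226
CNY→JPY→NOK→CNY: 20.17 × 0.08146 × 0.6162 = 1.01245
MXN→NOK→JPY→MXN: 0.7073 × 11.7 × 0.1172 = 0.96988
MXN→JPY→NOK→MXN: 8.177 × 0.08146 × 1.444 = 0.96185
CNY→JPY→MXN→CNY: 20.17 × 0.1172 × 0.3934 = 0.92997
Maximum is CNY→MXN→NOK→CNY at 1.1123; arbitrage exists.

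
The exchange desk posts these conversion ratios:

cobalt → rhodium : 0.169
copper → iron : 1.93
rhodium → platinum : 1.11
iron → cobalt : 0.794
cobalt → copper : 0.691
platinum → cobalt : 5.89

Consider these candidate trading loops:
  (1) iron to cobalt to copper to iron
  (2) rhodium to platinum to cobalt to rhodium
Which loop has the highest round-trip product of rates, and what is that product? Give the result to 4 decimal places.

1.1049

(1) 0.794 × 0.691 × 1.93 = 1.05890
(2) 1.11 × 5.89 × 0.169 = 1.10491
Highest is cycle (2) at 1.1049 (>1, arbitrage).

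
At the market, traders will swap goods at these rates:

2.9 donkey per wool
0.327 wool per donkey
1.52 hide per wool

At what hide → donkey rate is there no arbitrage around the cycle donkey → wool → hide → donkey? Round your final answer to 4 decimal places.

Known legs of the cycle: 0.327 × 1.52 = 0.49704
For no arbitrage the full-cycle product must be 1, so the missing rate is 1 / 0.49704 ≈ 2.011911.

2.0119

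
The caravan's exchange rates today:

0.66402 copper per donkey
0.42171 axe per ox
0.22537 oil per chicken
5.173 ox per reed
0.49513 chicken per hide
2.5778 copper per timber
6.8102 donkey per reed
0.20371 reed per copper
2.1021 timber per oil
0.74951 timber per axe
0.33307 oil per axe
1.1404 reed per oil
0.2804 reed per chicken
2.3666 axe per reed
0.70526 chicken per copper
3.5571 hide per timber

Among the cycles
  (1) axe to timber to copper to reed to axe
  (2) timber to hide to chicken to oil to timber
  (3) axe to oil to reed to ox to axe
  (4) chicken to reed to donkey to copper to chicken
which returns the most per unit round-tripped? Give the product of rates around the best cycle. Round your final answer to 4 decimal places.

0.9315

(1) 0.74951 × 2.5778 × 0.20371 × 2.3666 = 0.93146
(2) 3.5571 × 0.49513 × 0.22537 × 2.1021 = 0.83438
(3) 0.33307 × 1.1404 × 5.173 × 0.42171 = 0.82861
(4) 0.2804 × 6.8102 × 0.66402 × 0.70526 = 0.89427
Highest is cycle (1) at 0.9315 (≤1, no arbitrage).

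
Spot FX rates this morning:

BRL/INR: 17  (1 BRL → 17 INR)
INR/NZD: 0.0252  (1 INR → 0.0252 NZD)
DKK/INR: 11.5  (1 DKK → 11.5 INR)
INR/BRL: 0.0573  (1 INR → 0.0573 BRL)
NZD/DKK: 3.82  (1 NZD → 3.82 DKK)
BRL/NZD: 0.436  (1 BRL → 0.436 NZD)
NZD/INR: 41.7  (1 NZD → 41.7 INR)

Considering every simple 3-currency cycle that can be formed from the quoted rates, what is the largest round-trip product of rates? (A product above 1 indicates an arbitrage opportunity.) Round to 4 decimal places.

INR→NZD→DKK→INR: 0.0252 × 3.82 × 11.5 = 1.10704
BRL→NZD→INR→BRL: 0.436 × 41.7 × 0.0573 = 1.04178
Maximum is INR→NZD→DKK→INR at 1.1070; arbitrage exists.

1.1070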